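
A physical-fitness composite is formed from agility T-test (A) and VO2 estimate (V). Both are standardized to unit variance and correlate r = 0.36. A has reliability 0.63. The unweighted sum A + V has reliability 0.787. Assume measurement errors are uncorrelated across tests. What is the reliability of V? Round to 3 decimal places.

0.791

Var(A+V) = 2 + 2·0.36 = 2.720.
True-score variance = ρ_A + ρ_V + 2·0.36, so 0.787 = (0.63 + ρ_V + 0.72) / 2.720.
ρ_V = 0.787·2.720 − 0.63 − 0.72 = 0.791.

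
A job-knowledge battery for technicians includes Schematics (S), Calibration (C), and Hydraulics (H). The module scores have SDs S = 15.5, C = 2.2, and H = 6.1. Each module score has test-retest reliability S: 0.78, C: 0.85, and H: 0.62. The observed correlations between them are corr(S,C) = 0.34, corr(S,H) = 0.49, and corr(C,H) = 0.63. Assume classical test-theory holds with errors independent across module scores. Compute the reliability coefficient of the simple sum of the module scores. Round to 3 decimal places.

0.837

Var(S+C+H) = 15.5² + 2.2² + 6.1² + 2·[15.5·2.2·0.34 + 15.5·6.1·0.49 + 2.2·6.1·0.63] = 282.3 + 132.756 = 415.056.
Under uncorrelated errors the observed covariances equal the true-score covariances, so only the own-variance terms attenuate.
True-score variance = [15.5²·0.78 + 2.2²·0.85 + 6.1²·0.62] + 132.756 = 214.579 + 132.756 = 347.335.
Reliability = 347.335 / 415.056 = 0.837.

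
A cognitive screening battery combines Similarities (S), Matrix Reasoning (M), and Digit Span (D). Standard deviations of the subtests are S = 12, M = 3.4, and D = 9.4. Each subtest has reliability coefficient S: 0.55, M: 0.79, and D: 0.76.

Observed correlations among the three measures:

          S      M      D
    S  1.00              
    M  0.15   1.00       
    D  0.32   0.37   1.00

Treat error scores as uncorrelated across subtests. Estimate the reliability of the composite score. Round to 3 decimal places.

0.749

Var(S+M+D) = 12² + 3.4² + 9.4² + 2·[12·3.4·0.15 + 12·9.4·0.32 + 3.4·9.4·0.37] = 243.92 + 108.082 = 352.002.
Under uncorrelated errors the observed covariances equal the true-score covariances, so only the own-variance terms attenuate.
True-score variance = [12²·0.55 + 3.4²·0.79 + 9.4²·0.76] + 108.082 = 155.486 + 108.082 = 263.568.
Reliability = 263.568 / 352.002 = 0.749.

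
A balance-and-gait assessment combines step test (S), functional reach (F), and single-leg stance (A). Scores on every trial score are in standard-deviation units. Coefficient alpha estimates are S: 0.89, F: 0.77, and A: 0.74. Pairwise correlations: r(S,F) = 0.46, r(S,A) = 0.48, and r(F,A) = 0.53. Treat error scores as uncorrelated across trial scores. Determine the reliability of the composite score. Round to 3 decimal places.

Var(S+F+A) = 3 + 2·[0.46 + 0.48 + 0.53] = 3 + 2.94 = 5.94.
With uncorrelated errors the cross-covariances are all true-score covariance, so they carry over unchanged; only the diagonal terms shrink to ρᵢσᵢ².
True-score variance = [0.89 + 0.77 + 0.74] + 2.94 = 2.4 + 2.94 = 5.34.
Reliability = 5.34 / 5.94 = 0.899.

0.899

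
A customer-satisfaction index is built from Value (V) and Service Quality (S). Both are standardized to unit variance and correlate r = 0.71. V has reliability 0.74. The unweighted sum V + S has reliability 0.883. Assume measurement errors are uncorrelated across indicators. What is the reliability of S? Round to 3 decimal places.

0.860

Var(V+S) = 2 + 2·0.71 = 3.420.
True-score variance = ρ_V + ρ_S + 2·0.71, so 0.883 = (0.74 + ρ_S + 1.42) / 3.420.
ρ_S = 0.883·3.420 − 0.74 − 1.42 = 0.860.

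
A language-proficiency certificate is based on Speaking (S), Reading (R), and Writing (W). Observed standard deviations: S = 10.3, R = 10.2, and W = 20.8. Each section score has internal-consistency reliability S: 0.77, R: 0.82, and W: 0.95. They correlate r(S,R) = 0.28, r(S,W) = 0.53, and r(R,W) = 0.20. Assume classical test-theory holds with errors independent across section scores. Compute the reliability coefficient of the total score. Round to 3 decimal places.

Var(S+R+W) = 10.3² + 10.2² + 20.8² + 2·[10.3·10.2·0.28 + 10.3·20.8·0.53 + 10.2·20.8·0.20] = 642.77 + 370.792 = 1013.56.
Under uncorrelated errors the observed covariances equal the true-score covariances, so only the own-variance terms attenuate.
True-score variance = [10.3²·0.77 + 10.2²·0.82 + 20.8²·0.95] + 370.792 = 578.01 + 370.792 = 948.802.
Reliability = 948.802 / 1013.56 = 0.936.

0.936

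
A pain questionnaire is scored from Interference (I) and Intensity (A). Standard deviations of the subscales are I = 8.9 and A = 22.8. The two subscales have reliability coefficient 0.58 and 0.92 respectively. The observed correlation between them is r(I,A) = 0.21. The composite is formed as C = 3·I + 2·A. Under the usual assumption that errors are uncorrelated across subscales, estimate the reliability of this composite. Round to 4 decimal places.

0.8590

Var(C) = 3²·8.9² + 2²·22.8² + 2·[6·8.9·22.8·0.21] = 2792.25 + 511.358 = 3303.61.
Under uncorrelated errors the observed covariances equal the true-score covariances, so only the own-variance terms attenuate.
True-score variance = [3²·8.9²·0.58 + 2²·22.8²·0.92] + 511.358 = 2326.49 + 511.358 = 2837.85.
Reliability = 2837.85 / 3303.61 = 0.8590.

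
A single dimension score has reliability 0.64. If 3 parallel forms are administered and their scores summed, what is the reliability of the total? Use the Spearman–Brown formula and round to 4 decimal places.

0.8421

ρ_k = kρ / (1 + (k−1)ρ) = 3·0.64 / (1 + 2·0.64) = 1.920 / 2.280 = 0.8421.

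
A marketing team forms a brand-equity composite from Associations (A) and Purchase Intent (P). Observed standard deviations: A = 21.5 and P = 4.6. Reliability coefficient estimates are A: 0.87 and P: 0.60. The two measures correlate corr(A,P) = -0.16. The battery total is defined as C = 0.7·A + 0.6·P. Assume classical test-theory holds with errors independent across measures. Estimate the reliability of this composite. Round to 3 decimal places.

0.853

Var(C) = 0.7²·21.5² + 0.6²·4.6² + 2·[0.42·21.5·4.6·(-0.16)] = 234.12 − 13.2922 = 220.828.
Because errors are independent across components, Cov(Tᵢ,Tⱼ) = Cov(Xᵢ,Xⱼ); the off-diagonal part of the true-score variance is the same as above.
True-score variance = [0.7²·21.5²·0.87 + 0.6²·4.6²·0.60] − 13.2922 = 201.628 − 13.2922 = 188.336.
Reliability = 188.336 / 220.828 = 0.853.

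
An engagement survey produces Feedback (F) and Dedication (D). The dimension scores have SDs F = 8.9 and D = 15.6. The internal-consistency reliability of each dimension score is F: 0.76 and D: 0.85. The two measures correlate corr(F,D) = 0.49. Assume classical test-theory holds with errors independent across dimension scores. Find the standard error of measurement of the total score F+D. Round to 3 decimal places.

Var(total) = 322.57 + 136.063 = 458.633.
True-score variance = 267.056 + 136.063 = 403.119, so reliability = 0.8790.
Error variance = 458.633 − 403.119 = 55.5144; SEM = √55.5144 = 7.451.

7.451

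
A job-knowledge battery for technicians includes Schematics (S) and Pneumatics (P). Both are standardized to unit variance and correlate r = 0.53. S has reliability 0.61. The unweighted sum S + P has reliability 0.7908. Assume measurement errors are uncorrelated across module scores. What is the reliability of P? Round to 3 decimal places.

0.750

Var(S+P) = 2 + 2·0.53 = 3.060.
True-score variance = ρ_S + ρ_P + 2·0.53, so 0.7908 = (0.61 + ρ_P + 1.06) / 3.060.
ρ_P = 0.7908·3.060 − 0.61 − 1.06 = 0.750.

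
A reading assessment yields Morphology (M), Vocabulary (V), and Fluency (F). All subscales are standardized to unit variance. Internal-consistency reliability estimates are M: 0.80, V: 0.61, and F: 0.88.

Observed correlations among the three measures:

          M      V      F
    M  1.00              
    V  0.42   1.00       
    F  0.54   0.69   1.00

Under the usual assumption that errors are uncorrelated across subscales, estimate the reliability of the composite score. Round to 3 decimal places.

0.887

Var(M+V+F) = 3 + 2·[0.42 + 0.54 + 0.69] = 3 + 3.3 = 6.3.
Because errors are independent across components, Cov(Tᵢ,Tⱼ) = Cov(Xᵢ,Xⱼ); the off-diagonal part of the true-score variance is the same as above.
True-score variance = [0.80 + 0.61 + 0.88] + 3.3 = 2.29 + 3.3 = 5.59.
Reliability = 5.59 / 6.3 = 0.887.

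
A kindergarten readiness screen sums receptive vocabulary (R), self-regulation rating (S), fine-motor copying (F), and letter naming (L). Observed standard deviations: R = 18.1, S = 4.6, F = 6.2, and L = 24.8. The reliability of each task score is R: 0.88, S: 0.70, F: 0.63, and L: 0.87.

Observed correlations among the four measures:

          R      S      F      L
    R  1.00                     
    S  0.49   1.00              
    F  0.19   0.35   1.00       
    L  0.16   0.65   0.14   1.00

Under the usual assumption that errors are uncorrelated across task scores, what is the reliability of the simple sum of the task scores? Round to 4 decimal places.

0.9056

Var(R+S+F+L) = 18.1² + 4.6² + 6.2² + 24.8² + 2·[18.1·4.6·0.49 + 18.1·6.2·0.19 + 18.1·24.8·0.16 + 4.6·6.2·0.35 + 4.6·24.8·0.65 + 6.2·24.8·0.14] = 1002.25 + 479.201 = 1481.45.
Because errors are independent across components, Cov(Tᵢ,Tⱼ) = Cov(Xᵢ,Xⱼ); the off-diagonal part of the true-score variance is the same as above.
True-score variance = [18.1²·0.88 + 4.6²·0.70 + 6.2²·0.63 + 24.8²·0.87] + 479.201 = 862.411 + 479.201 = 1341.61.
Reliability = 1341.61 / 1481.45 = 0.9056.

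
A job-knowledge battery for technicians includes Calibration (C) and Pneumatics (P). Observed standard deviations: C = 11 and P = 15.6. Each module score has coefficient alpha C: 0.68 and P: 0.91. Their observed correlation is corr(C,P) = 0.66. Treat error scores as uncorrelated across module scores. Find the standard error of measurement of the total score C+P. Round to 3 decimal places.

7.786

Var(total) = 364.36 + 226.512 = 590.872.
True-score variance = 303.738 + 226.512 = 530.25, so reliability = 0.8974.
Error variance = 590.872 − 530.25 = 60.6224; SEM = √60.6224 = 7.786.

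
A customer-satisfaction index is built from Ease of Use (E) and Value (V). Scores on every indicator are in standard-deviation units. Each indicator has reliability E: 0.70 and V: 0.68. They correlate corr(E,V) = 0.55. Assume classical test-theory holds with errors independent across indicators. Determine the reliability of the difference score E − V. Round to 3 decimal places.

Var(E−V) = 1 + 1 − 2·0.55 = 2 − 1.1 = 0.9.
Under uncorrelated errors the observed covariances equal the true-score covariances, so only the own-variance terms attenuate.
True-score variance = [0.70 + 0.68] − 1.1 = 1.38 − 1.1 = 0.28.
Reliability = 0.28 / 0.9 = 0.311.

0.311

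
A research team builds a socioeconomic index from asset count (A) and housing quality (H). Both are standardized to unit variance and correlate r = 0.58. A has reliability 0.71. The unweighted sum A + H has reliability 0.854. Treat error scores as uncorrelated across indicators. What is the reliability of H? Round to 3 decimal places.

0.829

Var(A+H) = 2 + 2·0.58 = 3.160.
True-score variance = ρ_A + ρ_H + 2·0.58, so 0.854 = (0.71 + ρ_H + 1.16) / 3.160.
ρ_H = 0.854·3.160 − 0.71 − 1.16 = 0.829.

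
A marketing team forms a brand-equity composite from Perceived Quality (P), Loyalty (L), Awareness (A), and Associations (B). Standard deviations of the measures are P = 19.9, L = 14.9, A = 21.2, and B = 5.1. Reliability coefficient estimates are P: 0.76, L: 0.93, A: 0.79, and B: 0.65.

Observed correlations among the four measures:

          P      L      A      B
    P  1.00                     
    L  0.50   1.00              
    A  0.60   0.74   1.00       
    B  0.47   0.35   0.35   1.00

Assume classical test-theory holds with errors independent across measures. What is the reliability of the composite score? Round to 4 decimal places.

0.9173

Var(P+L+A+B) = 19.9² + 14.9² + 21.2² + 5.1² + 2·[19.9·14.9·0.50 + 19.9·21.2·0.60 + 19.9·5.1·0.47 + 14.9·21.2·0.74 + 14.9·5.1·0.35 + 21.2·5.1·0.35] = 1093.47 + 1494.55 = 2588.02.
With uncorrelated errors the cross-covariances are all true-score covariance, so they carry over unchanged; only the diagonal terms shrink to ρᵢσᵢ².
True-score variance = [19.9²·0.76 + 14.9²·0.93 + 21.2²·0.79 + 5.1²·0.65] + 1494.55 = 879.401 + 1494.55 = 2373.95.
Reliability = 2373.95 / 2588.02 = 0.9173.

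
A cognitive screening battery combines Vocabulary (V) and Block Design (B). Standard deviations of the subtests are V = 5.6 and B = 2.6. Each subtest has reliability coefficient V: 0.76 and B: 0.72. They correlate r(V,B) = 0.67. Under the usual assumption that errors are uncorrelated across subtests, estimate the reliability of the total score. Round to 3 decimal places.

0.837

Var(V+B) = 5.6² + 2.6² + 2·[5.6·2.6·0.67] = 38.12 + 19.5104 = 57.6304.
Because errors are independent across components, Cov(Tᵢ,Tⱼ) = Cov(Xᵢ,Xⱼ); the off-diagonal part of the true-score variance is the same as above.
True-score variance = [5.6²·0.76 + 2.6²·0.72] + 19.5104 = 28.7008 + 19.5104 = 48.2112.
Reliability = 48.2112 / 57.6304 = 0.837.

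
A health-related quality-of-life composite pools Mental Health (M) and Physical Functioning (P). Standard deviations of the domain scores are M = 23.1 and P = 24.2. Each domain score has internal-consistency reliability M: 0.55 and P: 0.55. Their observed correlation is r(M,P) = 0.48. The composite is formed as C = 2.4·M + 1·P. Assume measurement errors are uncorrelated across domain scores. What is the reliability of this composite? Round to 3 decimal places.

0.667

Var(C) = 2.4²·23.1² + 24.2² + 2·[2.4·23.1·24.2·0.48] = 3659.23 + 1287.98 = 4947.22.
Under uncorrelated errors the observed covariances equal the true-score covariances, so only the own-variance terms attenuate.
True-score variance = [2.4²·23.1²·0.55 + 24.2²·0.55] + 1287.98 = 2012.58 + 1287.98 = 3300.56.
Reliability = 3300.56 / 4947.22 = 0.667.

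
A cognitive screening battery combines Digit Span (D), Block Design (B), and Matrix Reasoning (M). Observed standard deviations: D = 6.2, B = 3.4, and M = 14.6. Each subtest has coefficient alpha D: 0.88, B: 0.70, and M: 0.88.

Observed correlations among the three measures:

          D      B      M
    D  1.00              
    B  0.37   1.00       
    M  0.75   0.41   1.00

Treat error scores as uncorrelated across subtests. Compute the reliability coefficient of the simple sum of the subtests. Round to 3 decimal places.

0.926

Var(D+B+M) = 6.2² + 3.4² + 14.6² + 2·[6.2·3.4·0.37 + 6.2·14.6·0.75 + 3.4·14.6·0.41] = 263.16 + 192.084 = 455.244.
Because errors are independent across components, Cov(Tᵢ,Tⱼ) = Cov(Xᵢ,Xⱼ); the off-diagonal part of the true-score variance is the same as above.
True-score variance = [6.2²·0.88 + 3.4²·0.70 + 14.6²·0.88] + 192.084 = 229.5 + 192.084 = 421.584.
Reliability = 421.584 / 455.244 = 0.926.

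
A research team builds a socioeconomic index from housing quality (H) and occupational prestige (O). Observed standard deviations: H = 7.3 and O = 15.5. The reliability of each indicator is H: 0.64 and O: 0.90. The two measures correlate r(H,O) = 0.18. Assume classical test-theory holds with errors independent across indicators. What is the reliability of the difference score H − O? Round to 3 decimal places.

0.829

Var(H−O) = 7.3² + 15.5² − 2·7.3·15.5·0.18 = 293.54 − 40.734 = 252.806.
With uncorrelated errors the cross-covariances are all true-score covariance, so they carry over unchanged; only the diagonal terms shrink to ρᵢσᵢ².
True-score variance = [7.3²·0.64 + 15.5²·0.90] − 40.734 = 250.331 − 40.734 = 209.597.
Reliability = 209.597 / 252.806 = 0.829.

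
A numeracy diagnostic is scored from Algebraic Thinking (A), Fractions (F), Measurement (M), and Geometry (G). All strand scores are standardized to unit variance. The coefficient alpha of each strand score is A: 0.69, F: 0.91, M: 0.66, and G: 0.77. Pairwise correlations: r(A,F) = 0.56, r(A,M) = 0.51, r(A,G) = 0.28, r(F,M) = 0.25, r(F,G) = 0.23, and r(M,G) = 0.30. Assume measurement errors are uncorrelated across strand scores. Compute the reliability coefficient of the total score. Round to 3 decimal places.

Var(A+F+M+G) = 4 + 2·[0.56 + 0.51 + 0.28 + 0.25 + 0.23 + 0.30] = 4 + 4.26 = 8.26.
Under uncorrelated errors the observed covariances equal the true-score covariances, so only the own-variance terms attenuate.
True-score variance = [0.69 + 0.91 + 0.66 + 0.77] + 4.26 = 3.03 + 4.26 = 7.29.
Reliability = 7.29 / 8.26 = 0.883.

0.883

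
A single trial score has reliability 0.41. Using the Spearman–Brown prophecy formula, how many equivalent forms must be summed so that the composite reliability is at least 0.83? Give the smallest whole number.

k ≥ ρ*(1−ρ₁)/(ρ₁(1−ρ*)) = 0.83·0.59 / (0.41·0.17) = 7.026.
Smallest integer k = 8.

8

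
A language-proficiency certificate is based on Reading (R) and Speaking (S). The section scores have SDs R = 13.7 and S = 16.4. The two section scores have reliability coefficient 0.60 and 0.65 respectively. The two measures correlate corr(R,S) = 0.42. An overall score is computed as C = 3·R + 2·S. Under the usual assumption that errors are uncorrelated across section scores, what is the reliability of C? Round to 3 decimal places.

Var(C) = 3²·13.7² + 2²·16.4² + 2·[6·13.7·16.4·0.42] = 2765.05 + 1132.39 = 3897.44.
Under uncorrelated errors the observed covariances equal the true-score covariances, so only the own-variance terms attenuate.
True-score variance = [3²·13.7²·0.60 + 2²·16.4²·0.65] + 1132.39 = 1712.82 + 1132.39 = 2845.21.
Reliability = 2845.21 / 3897.44 = 0.730.

0.730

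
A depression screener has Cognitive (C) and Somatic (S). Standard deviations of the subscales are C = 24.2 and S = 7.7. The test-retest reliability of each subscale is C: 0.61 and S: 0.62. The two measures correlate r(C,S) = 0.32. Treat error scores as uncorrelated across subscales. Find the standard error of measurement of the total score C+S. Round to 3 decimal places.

Var(total) = 644.93 + 119.258 = 764.188.
True-score variance = 394 + 119.258 = 513.258, so reliability = 0.6716.
Error variance = 764.188 − 513.258 = 250.93; SEM = √250.93 = 15.841.

15.841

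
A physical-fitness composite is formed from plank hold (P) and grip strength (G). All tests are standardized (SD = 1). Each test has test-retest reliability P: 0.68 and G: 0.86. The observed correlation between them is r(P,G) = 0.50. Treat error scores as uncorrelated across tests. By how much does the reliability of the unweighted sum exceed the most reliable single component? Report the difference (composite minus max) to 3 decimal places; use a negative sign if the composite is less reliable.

-0.013

Var(sum) = 2 + 1 = 3; true-score variance = 1.54 + 1 = 2.54; composite reliability = 0.8467.
Max component reliability = 0.8600.
Difference = 0.8467 − 0.8600 = -0.013.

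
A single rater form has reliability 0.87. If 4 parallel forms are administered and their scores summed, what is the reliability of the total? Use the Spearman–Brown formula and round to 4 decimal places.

ρ_k = kρ / (1 + (k−1)ρ) = 4·0.87 / (1 + 3·0.87) = 3.480 / 3.610 = 0.9640.

0.9640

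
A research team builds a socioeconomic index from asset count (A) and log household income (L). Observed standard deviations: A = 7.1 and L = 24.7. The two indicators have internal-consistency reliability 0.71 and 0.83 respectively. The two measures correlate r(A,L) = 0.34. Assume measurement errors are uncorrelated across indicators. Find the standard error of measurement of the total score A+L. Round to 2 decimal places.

10.88

Var(total) = 660.5 + 119.252 = 779.752.
True-score variance = 542.166 + 119.252 = 661.417, so reliability = 0.8482.
Error variance = 779.752 − 661.417 = 118.334; SEM = √118.334 = 10.88.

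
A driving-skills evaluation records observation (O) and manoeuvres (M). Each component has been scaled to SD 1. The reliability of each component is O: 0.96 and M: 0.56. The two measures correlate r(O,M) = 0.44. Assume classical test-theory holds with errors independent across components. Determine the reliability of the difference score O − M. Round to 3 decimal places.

0.571

Var(O−M) = 1 + 1 − 2·0.44 = 2 − 0.88 = 1.12.
Under uncorrelated errors the observed covariances equal the true-score covariances, so only the own-variance terms attenuate.
True-score variance = [0.96 + 0.56] − 0.88 = 1.52 − 0.88 = 0.64.
Reliability = 0.64 / 1.12 = 0.571.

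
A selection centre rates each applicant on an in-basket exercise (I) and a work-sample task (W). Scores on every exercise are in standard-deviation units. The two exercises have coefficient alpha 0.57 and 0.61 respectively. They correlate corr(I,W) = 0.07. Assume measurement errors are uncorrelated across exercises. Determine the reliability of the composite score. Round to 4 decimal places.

0.6168

Var(I+W) = 2 + 2·[0.07] = 2 + 0.14 = 2.14.
Under uncorrelated errors the observed covariances equal the true-score covariances, so only the own-variance terms attenuate.
True-score variance = [0.57 + 0.61] + 0.14 = 1.18 + 0.14 = 1.32.
Reliability = 1.32 / 2.14 = 0.6168.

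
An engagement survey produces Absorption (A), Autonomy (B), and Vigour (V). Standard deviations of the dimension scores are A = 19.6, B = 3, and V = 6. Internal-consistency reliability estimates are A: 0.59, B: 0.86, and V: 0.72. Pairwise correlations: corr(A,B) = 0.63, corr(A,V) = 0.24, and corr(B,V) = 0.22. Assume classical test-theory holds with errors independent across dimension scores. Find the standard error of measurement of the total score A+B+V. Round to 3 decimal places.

Var(total) = 429.16 + 138.456 = 567.616.
True-score variance = 260.314 + 138.456 = 398.77, so reliability = 0.7025.
Error variance = 567.616 − 398.77 = 168.846; SEM = √168.846 = 12.994.

12.994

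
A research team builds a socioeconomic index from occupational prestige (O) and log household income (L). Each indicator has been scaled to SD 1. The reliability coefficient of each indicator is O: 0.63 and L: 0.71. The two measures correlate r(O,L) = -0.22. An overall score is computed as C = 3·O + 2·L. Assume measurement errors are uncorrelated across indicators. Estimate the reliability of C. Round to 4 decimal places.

Var(C) = 3² + 2² + 2·[6·(-0.22)] = 13 − 2.64 = 10.36.
Because errors are independent across components, Cov(Tᵢ,Tⱼ) = Cov(Xᵢ,Xⱼ); the off-diagonal part of the true-score variance is the same as above.
True-score variance = [3²·0.63 + 2²·0.71] − 2.64 = 8.51 − 2.64 = 5.87.
Reliability = 5.87 / 10.36 = 0.5666.

0.5666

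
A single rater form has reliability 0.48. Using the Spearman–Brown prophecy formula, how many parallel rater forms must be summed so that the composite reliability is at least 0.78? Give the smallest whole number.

4

k ≥ ρ*(1−ρ₁)/(ρ₁(1−ρ*)) = 0.78·0.52 / (0.48·0.22) = 3.841.
Smallest integer k = 4.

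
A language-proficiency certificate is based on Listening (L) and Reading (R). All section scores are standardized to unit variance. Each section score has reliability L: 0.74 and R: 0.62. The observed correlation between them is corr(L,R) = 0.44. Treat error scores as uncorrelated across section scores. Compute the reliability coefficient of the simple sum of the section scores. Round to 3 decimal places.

Var(L+R) = 2 + 2·[0.44] = 2 + 0.88 = 2.88.
Under uncorrelated errors the observed covariances equal the true-score covariances, so only the own-variance terms attenuate.
True-score variance = [0.74 + 0.62] + 0.88 = 1.36 + 0.88 = 2.24.
Reliability = 2.24 / 2.88 = 0.778.

0.778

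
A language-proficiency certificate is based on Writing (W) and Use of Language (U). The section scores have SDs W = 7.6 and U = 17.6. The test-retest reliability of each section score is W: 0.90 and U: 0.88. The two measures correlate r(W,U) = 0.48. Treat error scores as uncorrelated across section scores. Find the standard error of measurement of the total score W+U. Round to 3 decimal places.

6.553

Var(total) = 367.52 + 128.41 = 495.93.
True-score variance = 324.573 + 128.41 = 452.982, so reliability = 0.9134.
Error variance = 495.93 − 452.982 = 42.9472; SEM = √42.9472 = 6.553.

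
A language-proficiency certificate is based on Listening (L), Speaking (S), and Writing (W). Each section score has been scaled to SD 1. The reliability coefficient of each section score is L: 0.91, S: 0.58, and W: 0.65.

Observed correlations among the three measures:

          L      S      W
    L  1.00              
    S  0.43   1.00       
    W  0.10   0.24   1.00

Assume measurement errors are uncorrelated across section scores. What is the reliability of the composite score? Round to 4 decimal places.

0.8106

Var(L+S+W) = 3 + 2·[0.43 + 0.10 + 0.24] = 3 + 1.54 = 4.54.
Under uncorrelated errors the observed covariances equal the true-score covariances, so only the own-variance terms attenuate.
True-score variance = [0.91 + 0.58 + 0.65] + 1.54 = 2.14 + 1.54 = 3.68.
Reliability = 3.68 / 4.54 = 0.8106.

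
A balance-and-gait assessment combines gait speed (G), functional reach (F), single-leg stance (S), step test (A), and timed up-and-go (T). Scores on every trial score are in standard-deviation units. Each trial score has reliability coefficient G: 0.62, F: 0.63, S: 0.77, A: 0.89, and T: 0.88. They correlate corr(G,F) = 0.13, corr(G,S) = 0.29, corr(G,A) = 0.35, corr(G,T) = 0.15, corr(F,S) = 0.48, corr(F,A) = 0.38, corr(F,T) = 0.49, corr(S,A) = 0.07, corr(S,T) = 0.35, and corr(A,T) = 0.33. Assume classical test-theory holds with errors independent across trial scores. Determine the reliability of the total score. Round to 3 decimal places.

0.890

Var(G+F+S+A+T) = 5 + 2·[0.13 + 0.29 + 0.35 + 0.15 + 0.48 + 0.38 + 0.49 + 0.07 + 0.35 + 0.33] = 5 + 6.04 = 11.04.
Because errors are independent across components, Cov(Tᵢ,Tⱼ) = Cov(Xᵢ,Xⱼ); the off-diagonal part of the true-score variance is the same as above.
True-score variance = [0.62 + 0.63 + 0.77 + 0.89 + 0.88] + 6.04 = 3.79 + 6.04 = 9.83.
Reliability = 9.83 / 11.04 = 0.890.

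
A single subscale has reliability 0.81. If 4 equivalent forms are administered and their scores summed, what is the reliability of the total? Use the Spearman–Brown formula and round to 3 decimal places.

0.945

ρ_k = kρ / (1 + (k−1)ρ) = 4·0.81 / (1 + 3·0.81) = 3.240 / 3.430 = 0.945.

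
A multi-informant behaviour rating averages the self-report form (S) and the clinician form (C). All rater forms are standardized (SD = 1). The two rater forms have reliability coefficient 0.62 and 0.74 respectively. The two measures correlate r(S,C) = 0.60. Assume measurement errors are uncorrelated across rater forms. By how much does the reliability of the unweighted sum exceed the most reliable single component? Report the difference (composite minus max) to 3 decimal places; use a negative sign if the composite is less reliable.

0.060

Var(sum) = 2 + 1.2 = 3.2; true-score variance = 1.36 + 1.2 = 2.56; composite reliability = 0.8000.
Max component reliability = 0.7400.
Difference = 0.8000 − 0.7400 = 0.060.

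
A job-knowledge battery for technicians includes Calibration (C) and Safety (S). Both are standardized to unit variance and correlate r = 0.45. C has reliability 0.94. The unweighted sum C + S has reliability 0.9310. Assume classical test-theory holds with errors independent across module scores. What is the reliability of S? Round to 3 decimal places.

0.860

Var(C+S) = 2 + 2·0.45 = 2.900.
True-score variance = ρ_C + ρ_S + 2·0.45, so 0.9310 = (0.94 + ρ_S + 0.90) / 2.900.
ρ_S = 0.9310·2.900 − 0.94 − 0.90 = 0.860.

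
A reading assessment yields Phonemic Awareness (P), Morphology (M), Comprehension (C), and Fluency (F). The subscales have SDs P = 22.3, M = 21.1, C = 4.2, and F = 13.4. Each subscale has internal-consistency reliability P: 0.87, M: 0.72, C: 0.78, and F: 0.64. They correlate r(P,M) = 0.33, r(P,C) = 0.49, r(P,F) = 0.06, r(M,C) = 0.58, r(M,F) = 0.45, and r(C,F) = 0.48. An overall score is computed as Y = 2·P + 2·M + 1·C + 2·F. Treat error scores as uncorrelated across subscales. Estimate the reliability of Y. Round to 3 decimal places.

Var(Y) = 2²·22.3² + 2²·21.1² + 4.2² + 2²·13.4² + 2·[4·22.3·21.1·0.33 + 2·22.3·4.2·0.49 + 4·22.3·13.4·0.06 + 2·21.1·4.2·0.58 + 4·21.1·13.4·0.45 + 2·4.2·13.4·0.48] = 4505.88 + 2900.73 = 7406.61.
Under uncorrelated errors the observed covariances equal the true-score covariances, so only the own-variance terms attenuate.
True-score variance = [2²·22.3²·0.87 + 2²·21.1²·0.72 + 4.2²·0.78 + 2²·13.4²·0.64] + 2900.73 = 3486.21 + 2900.73 = 6386.93.
Reliability = 6386.93 / 7406.61 = 0.862.

0.862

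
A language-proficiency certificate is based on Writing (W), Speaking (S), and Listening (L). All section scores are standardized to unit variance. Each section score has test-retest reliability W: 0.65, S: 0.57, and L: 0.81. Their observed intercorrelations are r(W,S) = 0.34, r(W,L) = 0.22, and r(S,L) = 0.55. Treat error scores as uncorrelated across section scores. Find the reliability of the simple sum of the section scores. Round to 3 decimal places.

0.814

Var(W+S+L) = 3 + 2·[0.34 + 0.22 + 0.55] = 3 + 2.22 = 5.22.
Under uncorrelated errors the observed covariances equal the true-score covariances, so only the own-variance terms attenuate.
True-score variance = [0.65 + 0.57 + 0.81] + 2.22 = 2.03 + 2.22 = 4.25.
Reliability = 4.25 / 5.22 = 0.814.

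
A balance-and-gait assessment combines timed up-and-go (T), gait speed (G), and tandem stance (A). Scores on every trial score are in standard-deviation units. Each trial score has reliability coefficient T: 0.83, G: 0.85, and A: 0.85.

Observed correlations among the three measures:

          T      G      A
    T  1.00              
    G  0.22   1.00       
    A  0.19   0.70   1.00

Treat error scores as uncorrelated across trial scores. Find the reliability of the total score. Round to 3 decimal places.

0.910

Var(T+G+A) = 3 + 2·[0.22 + 0.19 + 0.70] = 3 + 2.22 = 5.22.
Because errors are independent across components, Cov(Tᵢ,Tⱼ) = Cov(Xᵢ,Xⱼ); the off-diagonal part of the true-score variance is the same as above.
True-score variance = [0.83 + 0.85 + 0.85] + 2.22 = 2.53 + 2.22 = 4.75.
Reliability = 4.75 / 5.22 = 0.910.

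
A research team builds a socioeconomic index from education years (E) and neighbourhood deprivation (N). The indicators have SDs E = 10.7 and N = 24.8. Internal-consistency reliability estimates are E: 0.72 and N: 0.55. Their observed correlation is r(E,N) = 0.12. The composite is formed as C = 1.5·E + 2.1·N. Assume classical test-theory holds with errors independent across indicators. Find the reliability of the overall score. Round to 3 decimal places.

0.592

Var(C) = 1.5²·10.7² + 2.1²·24.8² + 2·[3.15·10.7·24.8·0.12] = 2969.93 + 200.612 = 3170.54.
Because errors are independent across components, Cov(Tᵢ,Tⱼ) = Cov(Xᵢ,Xⱼ); the off-diagonal part of the true-score variance is the same as above.
True-score variance = [1.5²·10.7²·0.72 + 2.1²·24.8²·0.55] + 200.612 = 1677.25 + 200.612 = 1877.87.
Reliability = 1877.87 / 3170.54 = 0.592.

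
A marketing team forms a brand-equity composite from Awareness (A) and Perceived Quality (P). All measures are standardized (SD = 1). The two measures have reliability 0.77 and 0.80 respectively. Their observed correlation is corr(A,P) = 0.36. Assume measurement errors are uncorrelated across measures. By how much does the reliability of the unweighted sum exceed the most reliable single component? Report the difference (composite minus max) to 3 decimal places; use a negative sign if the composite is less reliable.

Var(sum) = 2 + 0.72 = 2.72; true-score variance = 1.57 + 0.72 = 2.29; composite reliability = 0.8419.
Max component reliability = 0.8000.
Difference = 0.8419 − 0.8000 = 0.042.

0.042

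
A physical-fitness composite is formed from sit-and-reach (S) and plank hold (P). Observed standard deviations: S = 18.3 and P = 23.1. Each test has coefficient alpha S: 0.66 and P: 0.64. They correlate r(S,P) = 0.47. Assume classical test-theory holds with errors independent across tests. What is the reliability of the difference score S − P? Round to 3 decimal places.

Var(S−P) = 18.3² + 23.1² − 2·18.3·23.1·0.47 = 868.5 − 397.366 = 471.134.
With uncorrelated errors the cross-covariances are all true-score covariance, so they carry over unchanged; only the diagonal terms shrink to ρᵢσᵢ².
True-score variance = [18.3²·0.66 + 23.1²·0.64] − 397.366 = 562.538 − 397.366 = 165.172.
Reliability = 165.172 / 471.134 = 0.351.

0.351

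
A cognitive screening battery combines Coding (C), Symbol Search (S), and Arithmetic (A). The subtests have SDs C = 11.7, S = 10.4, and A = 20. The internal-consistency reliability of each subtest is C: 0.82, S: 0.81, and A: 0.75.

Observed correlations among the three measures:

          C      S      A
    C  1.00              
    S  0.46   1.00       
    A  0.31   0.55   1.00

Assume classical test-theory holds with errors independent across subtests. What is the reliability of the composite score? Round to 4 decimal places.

Var(C+S+A) = 11.7² + 10.4² + 20² + 2·[11.7·10.4·0.46 + 11.7·20·0.31 + 10.4·20·0.55] = 645.05 + 485.826 = 1130.88.
With uncorrelated errors the cross-covariances are all true-score covariance, so they carry over unchanged; only the diagonal terms shrink to ρᵢσᵢ².
True-score variance = [11.7²·0.82 + 10.4²·0.81 + 20²·0.75] + 485.826 = 499.859 + 485.826 = 985.685.
Reliability = 985.685 / 1130.88 = 0.8716.

0.8716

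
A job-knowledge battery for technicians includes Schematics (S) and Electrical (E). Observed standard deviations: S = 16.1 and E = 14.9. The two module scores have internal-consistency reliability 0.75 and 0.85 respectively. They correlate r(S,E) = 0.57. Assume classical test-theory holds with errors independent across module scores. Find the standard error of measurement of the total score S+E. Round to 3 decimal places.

Var(total) = 481.22 + 273.475 = 754.695.
True-score variance = 383.116 + 273.475 = 656.591, so reliability = 0.8700.
Error variance = 754.695 − 656.591 = 98.104; SEM = √98.104 = 9.905.

9.905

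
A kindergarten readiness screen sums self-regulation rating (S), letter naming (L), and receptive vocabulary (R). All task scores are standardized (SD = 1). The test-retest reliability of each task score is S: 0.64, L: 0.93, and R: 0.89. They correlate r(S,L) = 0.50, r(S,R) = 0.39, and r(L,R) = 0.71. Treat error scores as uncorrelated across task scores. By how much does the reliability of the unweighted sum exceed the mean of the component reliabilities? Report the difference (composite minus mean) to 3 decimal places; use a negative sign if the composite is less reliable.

Var(sum) = 3 + 3.2 = 6.2; true-score variance = 2.46 + 3.2 = 5.66; composite reliability = 0.9129.
Mean component reliability = 0.8200.
Difference = 0.9129 − 0.8200 = 0.093.

0.093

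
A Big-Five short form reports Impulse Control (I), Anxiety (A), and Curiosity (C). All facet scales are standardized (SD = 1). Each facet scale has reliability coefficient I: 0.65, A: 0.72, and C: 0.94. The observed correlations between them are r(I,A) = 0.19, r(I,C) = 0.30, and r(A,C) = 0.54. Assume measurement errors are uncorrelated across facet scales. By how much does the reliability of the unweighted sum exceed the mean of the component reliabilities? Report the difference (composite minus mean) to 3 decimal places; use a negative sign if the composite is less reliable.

Var(sum) = 3 + 2.06 = 5.06; true-score variance = 2.31 + 2.06 = 4.37; composite reliability = 0.8636.
Mean component reliability = 0.7700.
Difference = 0.8636 − 0.7700 = 0.094.

0.094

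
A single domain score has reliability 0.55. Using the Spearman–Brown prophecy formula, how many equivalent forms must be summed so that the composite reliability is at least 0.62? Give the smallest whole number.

k ≥ ρ*(1−ρ₁)/(ρ₁(1−ρ*)) = 0.62·0.45 / (0.55·0.38) = 1.335.
Smallest integer k = 2.

2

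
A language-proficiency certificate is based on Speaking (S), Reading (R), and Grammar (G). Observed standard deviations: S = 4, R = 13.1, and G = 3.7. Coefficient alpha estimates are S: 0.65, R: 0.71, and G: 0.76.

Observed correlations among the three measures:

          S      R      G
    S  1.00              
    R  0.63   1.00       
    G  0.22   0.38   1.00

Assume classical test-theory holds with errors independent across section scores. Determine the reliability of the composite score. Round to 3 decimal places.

Var(S+R+G) = 4² + 13.1² + 3.7² + 2·[4·13.1·0.63 + 4·3.7·0.22 + 13.1·3.7·0.38] = 201.3 + 109.373 = 310.673.
Under uncorrelated errors the observed covariances equal the true-score covariances, so only the own-variance terms attenuate.
True-score variance = [4²·0.65 + 13.1²·0.71 + 3.7²·0.76] + 109.373 = 142.647 + 109.373 = 252.021.
Reliability = 252.021 / 310.673 = 0.811.

0.811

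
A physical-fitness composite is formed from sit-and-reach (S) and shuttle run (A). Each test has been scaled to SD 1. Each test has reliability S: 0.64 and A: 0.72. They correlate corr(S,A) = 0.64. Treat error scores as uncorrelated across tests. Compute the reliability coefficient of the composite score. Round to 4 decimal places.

0.8049

Var(S+A) = 2 + 2·[0.64] = 2 + 1.28 = 3.28.
Under uncorrelated errors the observed covariances equal the true-score covariances, so only the own-variance terms attenuate.
True-score variance = [0.64 + 0.72] + 1.28 = 1.36 + 1.28 = 2.64.
Reliability = 2.64 / 3.28 = 0.8049.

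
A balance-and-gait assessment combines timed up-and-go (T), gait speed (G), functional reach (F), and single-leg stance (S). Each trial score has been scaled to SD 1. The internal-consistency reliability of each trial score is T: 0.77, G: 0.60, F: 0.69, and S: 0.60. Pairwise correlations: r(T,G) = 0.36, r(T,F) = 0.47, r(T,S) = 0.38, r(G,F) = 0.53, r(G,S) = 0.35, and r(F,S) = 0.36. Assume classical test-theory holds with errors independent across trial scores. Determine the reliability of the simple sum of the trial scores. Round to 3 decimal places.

Var(T+G+F+S) = 4 + 2·[0.36 + 0.47 + 0.38 + 0.53 + 0.35 + 0.36] = 4 + 4.9 = 8.9.
Under uncorrelated errors the observed covariances equal the true-score covariances, so only the own-variance terms attenuate.
True-score variance = [0.77 + 0.60 + 0.69 + 0.60] + 4.9 = 2.66 + 4.9 = 7.56.
Reliability = 7.56 / 8.9 = 0.849.

0.849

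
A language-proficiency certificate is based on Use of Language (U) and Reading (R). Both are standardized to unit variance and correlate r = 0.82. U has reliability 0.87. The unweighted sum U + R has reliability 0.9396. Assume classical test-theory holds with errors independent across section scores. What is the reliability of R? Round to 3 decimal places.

Var(U+R) = 2 + 2·0.82 = 3.640.
True-score variance = ρ_U + ρ_R + 2·0.82, so 0.9396 = (0.87 + ρ_R + 1.64) / 3.640.
ρ_R = 0.9396·3.640 − 0.87 − 1.64 = 0.910.

0.910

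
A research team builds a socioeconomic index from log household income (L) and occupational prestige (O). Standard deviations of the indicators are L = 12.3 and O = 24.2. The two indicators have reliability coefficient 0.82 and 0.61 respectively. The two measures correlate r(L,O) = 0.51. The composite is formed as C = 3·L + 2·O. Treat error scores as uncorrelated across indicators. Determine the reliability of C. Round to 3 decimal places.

Var(C) = 3²·12.3² + 2²·24.2² + 2·[6·12.3·24.2·0.51] = 3704.17 + 1821.68 = 5525.85.
With uncorrelated errors the cross-covariances are all true-score covariance, so they carry over unchanged; only the diagonal terms shrink to ρᵢσᵢ².
True-score variance = [3²·12.3²·0.82 + 2²·24.2²·0.61] + 1821.68 = 2545.48 + 1821.68 = 4367.16.
Reliability = 4367.16 / 5525.85 = 0.790.

0.790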